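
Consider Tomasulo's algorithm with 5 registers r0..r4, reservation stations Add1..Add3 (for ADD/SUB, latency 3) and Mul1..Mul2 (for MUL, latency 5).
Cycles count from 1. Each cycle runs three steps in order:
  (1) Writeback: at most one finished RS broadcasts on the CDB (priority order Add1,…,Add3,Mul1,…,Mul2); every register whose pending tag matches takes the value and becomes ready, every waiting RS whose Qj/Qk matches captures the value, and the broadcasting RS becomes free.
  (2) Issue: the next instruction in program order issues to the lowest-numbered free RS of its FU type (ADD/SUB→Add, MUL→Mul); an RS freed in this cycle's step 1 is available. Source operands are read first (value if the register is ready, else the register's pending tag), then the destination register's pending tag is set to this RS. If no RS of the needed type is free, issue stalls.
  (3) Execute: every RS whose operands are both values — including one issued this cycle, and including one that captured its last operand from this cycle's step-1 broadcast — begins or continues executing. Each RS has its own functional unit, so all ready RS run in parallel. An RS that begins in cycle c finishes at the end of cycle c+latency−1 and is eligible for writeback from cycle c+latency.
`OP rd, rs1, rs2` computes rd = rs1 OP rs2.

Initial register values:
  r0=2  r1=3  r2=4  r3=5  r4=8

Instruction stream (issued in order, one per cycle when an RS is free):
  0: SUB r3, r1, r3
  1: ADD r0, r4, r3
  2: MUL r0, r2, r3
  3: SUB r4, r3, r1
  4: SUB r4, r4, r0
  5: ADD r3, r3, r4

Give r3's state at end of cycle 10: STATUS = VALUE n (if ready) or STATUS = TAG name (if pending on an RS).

cycle 1: issue SUB r3<-Add1 // r0:2,r1:3,r2:4,r3:Add1,r4:8
cycle 2: issue ADD r0<-Add2 // r0:Add2,r1:3,r2:4,r3:Add1,r4:8
cycle 3: issue MUL r0<-Mul1 // r0:Mul1,r1:3,r2:4,r3:Add1,r4:8
cycle 4: CDB Add1=-2; issue SUB r4<-Add1 // r0:Mul1,r1:3,r2:4,r3:-2,r4:Add1
cycle 5: issue SUB r4<-Add3 // r0:Mul1,r1:3,r2:4,r3:-2,r4:Add3
cycle 6: stall // r0:Mul1,r1:3,r2:4,r3:-2,r4:Add3
cycle 7: CDB Add1=-5; issue ADD r3<-Add1 // r0:Mul1,r1:3,r2:4,r3:Add1,r4:Add3
cycle 8: CDB Add2=6 // r0:Mul1,r1:3,r2:4,r3:Add1,r4:Add3
cycle 9: CDB Mul1=-8 // r0:-8,r1:3,r2:4,r3:Add1,r4:Add3
cycle 10: - // r0:-8,r1:3,r2:4,r3:Add1,r4:Add3

STATUS = TAG Add1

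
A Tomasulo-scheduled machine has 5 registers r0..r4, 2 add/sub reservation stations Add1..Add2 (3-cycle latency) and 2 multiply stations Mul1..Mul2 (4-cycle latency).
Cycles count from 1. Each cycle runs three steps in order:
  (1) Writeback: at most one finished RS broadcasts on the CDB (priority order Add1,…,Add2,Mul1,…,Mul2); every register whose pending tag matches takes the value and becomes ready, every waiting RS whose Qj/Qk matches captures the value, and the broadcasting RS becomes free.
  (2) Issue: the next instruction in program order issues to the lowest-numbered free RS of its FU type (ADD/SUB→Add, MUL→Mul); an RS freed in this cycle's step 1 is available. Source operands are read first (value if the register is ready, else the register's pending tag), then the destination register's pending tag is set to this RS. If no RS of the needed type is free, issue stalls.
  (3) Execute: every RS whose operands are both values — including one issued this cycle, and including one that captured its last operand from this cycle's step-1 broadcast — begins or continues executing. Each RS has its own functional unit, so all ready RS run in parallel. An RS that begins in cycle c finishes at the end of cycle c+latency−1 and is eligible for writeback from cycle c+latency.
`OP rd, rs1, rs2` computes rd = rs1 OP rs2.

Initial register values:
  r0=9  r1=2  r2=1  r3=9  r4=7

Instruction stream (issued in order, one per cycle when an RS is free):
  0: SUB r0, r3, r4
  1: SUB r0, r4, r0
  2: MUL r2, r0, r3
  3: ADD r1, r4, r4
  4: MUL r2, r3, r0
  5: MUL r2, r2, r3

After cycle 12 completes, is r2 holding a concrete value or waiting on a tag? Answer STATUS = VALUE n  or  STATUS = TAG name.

STATUS = TAG Mul1

cycle 1: issue SUB r0<-Add1 // r0:Add1,r1:2,r2:1,r3:9,r4:7
cycle 2: issue SUB r0<-Add2 // r0:Add2,r1:2,r2:1,r3:9,r4:7
cycle 3: issue MUL r2<-Mul1 // r0:Add2,r1:2,r2:Mul1,r3:9,r4:7
cycle 4: CDB Add1=2; issue ADD r1<-Add1 // r0:Add2,r1:Add1,r2:Mul1,r3:9,r4:7
cycle 5: issue MUL r2<-Mul2 // r0:Add2,r1:Add1,r2:Mul2,r3:9,r4:7
cycle 6: stall // r0:Add2,r1:Add1,r2:Mul2,r3:9,r4:7
cycle 7: CDB Add1=14; stall // r0:Add2,r1:14,r2:Mul2,r3:9,r4:7
cycle 8: CDB Add2=5; stall // r0:5,r1:14,r2:Mul2,r3:9,r4:7
cycle 9: stall // r0:5,r1:14,r2:Mul2,r3:9,r4:7
cycle 10: stall // r0:5,r1:14,r2:Mul2,r3:9,r4:7
cycle 11: stall // r0:5,r1:14,r2:Mul2,r3:9,r4:7
cycle 12: CDB Mul1=45; issue MUL r2<-Mul1 // r0:5,r1:14,r2:Mul1,r3:9,r4:7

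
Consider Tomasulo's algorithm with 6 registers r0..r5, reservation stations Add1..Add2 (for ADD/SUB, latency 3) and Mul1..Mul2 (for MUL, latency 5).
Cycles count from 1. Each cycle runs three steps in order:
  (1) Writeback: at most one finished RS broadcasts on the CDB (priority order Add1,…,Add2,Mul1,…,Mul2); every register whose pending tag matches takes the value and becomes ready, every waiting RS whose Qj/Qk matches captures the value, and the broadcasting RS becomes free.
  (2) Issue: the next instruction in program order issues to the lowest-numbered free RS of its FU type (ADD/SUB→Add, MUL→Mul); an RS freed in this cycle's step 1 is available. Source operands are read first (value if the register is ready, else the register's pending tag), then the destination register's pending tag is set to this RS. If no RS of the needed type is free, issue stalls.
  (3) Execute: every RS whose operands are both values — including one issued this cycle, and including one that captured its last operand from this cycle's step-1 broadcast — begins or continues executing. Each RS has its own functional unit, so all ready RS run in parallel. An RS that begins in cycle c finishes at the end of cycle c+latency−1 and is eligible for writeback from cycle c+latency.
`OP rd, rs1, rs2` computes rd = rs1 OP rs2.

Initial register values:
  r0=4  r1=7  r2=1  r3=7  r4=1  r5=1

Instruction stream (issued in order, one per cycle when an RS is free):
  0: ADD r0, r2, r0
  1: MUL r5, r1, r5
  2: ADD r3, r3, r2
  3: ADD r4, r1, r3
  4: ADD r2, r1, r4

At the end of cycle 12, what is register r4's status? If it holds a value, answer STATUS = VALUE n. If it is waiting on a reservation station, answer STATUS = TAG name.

cycle 1: issue ADD r0<-Add1 // r0:Add1,r1:7,r2:1,r3:7,r4:1,r5:1
cycle 2: issue MUL r5<-Mul1 // r0:Add1,r1:7,r2:1,r3:7,r4:1,r5:Mul1
cycle 3: issue ADD r3<-Add2 // r0:Add1,r1:7,r2:1,r3:Add2,r4:1,r5:Mul1
cycle 4: CDB Add1=5; issue ADD r4<-Add1 // r0:5,r1:7,r2:1,r3:Add2,r4:Add1,r5:Mul1
cycle 5: stall // r0:5,r1:7,r2:1,r3:Add2,r4:Add1,r5:Mul1
cycle 6: CDB Add2=8; issue ADD r2<-Add2 // r0:5,r1:7,r2:Add2,r3:8,r4:Add1,r5:Mul1
cycle 7: CDB Mul1=7 // r0:5,r1:7,r2:Add2,r3:8,r4:Add1,r5:7
cycle 8: - // r0:5,r1:7,r2:Add2,r3:8,r4:Add1,r5:7
cycle 9: CDB Add1=15 // r0:5,r1:7,r2:Add2,r3:8,r4:15,r5:7
cycle 10: - // r0:5,r1:7,r2:Add2,r3:8,r4:15,r5:7
cycle 11: - // r0:5,r1:7,r2:Add2,r3:8,r4:15,r5:7
cycle 12: CDB Add2=22 // r0:5,r1:7,r2:22,r3:8,r4:15,r5:7

STATUS = VALUE 15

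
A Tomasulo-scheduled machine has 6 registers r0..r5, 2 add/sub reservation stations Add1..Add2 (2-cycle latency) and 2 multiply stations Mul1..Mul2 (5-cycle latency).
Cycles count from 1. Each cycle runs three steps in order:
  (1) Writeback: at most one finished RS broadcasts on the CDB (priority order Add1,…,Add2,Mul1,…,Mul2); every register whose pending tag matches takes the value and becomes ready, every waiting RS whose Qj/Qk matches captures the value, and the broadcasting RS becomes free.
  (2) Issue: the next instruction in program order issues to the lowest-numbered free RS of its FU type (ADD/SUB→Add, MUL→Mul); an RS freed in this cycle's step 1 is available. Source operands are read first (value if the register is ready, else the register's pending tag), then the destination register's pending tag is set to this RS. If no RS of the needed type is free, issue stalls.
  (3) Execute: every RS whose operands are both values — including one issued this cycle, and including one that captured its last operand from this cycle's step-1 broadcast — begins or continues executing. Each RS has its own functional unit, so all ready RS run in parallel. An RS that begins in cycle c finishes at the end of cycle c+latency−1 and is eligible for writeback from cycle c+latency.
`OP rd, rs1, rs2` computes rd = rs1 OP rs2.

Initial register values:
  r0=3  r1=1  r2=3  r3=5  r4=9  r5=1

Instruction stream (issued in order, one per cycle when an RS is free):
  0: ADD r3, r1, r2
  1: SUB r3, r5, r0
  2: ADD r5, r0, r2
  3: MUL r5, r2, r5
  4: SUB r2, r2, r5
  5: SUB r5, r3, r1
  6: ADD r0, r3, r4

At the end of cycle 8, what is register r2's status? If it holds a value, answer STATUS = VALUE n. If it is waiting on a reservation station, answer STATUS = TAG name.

  c1: issue ADD r3<-Add1  regs: r0:3,r1:1,r2:3,r3:Add1,r4:9,r5:1
  c2: issue SUB r3<-Add2  regs: r0:3,r1:1,r2:3,r3:Add2,r4:9,r5:1
  c3: CDB Add1=4; issue ADD r5<-Add1  regs: r0:3,r1:1,r2:3,r3:Add2,r4:9,r5:Add1
  c4: CDB Add2=-2; issue MUL r5<-Mul1  regs: r0:3,r1:1,r2:3,r3:-2,r4:9,r5:Mul1
  c5: CDB Add1=6; issue SUB r2<-Add1  regs: r0:3,r1:1,r2:Add1,r3:-2,r4:9,r5:Mul1
  c6: issue SUB r5<-Add2  regs: r0:3,r1:1,r2:Add1,r3:-2,r4:9,r5:Add2
  c7: stall  regs: r0:3,r1:1,r2:Add1,r3:-2,r4:9,r5:Add2
  c8: CDB Add2=-3; issue ADD r0<-Add2  regs: r0:Add2,r1:1,r2:Add1,r3:-2,r4:9,r5:-3

STATUS = TAG Add1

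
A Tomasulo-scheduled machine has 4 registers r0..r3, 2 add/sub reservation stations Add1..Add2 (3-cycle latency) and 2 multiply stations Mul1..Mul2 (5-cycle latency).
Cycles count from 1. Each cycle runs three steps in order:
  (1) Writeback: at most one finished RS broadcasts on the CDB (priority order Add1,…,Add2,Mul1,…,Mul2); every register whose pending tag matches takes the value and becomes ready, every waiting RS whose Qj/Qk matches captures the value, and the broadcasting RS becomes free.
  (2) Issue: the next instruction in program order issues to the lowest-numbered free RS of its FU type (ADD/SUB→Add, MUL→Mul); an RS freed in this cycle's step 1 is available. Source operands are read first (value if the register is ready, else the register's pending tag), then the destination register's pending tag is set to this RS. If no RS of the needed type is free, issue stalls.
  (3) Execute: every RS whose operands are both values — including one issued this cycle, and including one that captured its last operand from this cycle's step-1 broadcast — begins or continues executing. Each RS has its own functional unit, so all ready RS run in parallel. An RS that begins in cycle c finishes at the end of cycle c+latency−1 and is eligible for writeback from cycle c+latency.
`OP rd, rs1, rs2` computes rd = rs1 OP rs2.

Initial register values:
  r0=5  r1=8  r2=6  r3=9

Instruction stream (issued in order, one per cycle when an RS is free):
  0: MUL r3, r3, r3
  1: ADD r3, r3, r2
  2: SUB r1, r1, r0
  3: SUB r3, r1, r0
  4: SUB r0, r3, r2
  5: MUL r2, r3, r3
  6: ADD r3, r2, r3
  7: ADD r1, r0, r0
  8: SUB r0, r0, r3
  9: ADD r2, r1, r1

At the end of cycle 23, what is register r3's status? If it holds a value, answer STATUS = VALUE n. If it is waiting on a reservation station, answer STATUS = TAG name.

STATUS = VALUE 2

c1: issue MUL r3<-Mul1 | r0:5,r1:8,r2:6,r3:Mul1
c2: issue ADD r3<-Add1 | r0:5,r1:8,r2:6,r3:Add1
c3: issue SUB r1<-Add2 | r0:5,r1:Add2,r2:6,r3:Add1
c4: stall | r0:5,r1:Add2,r2:6,r3:Add1
c5: stall | r0:5,r1:Add2,r2:6,r3:Add1
c6: CDB Add2=3; issue SUB r3<-Add2 | r0:5,r1:3,r2:6,r3:Add2
c7: CDB Mul1=81; stall | r0:5,r1:3,r2:6,r3:Add2
c8: stall | r0:5,r1:3,r2:6,r3:Add2
c9: CDB Add2=-2; issue SUB r0<-Add2 | r0:Add2,r1:3,r2:6,r3:-2
c10: CDB Add1=87; issue MUL r2<-Mul1 | r0:Add2,r1:3,r2:Mul1,r3:-2
c11: issue ADD r3<-Add1 | r0:Add2,r1:3,r2:Mul1,r3:Add1
c12: CDB Add2=-8; issue ADD r1<-Add2 | r0:-8,r1:Add2,r2:Mul1,r3:Add1
c13: stall | r0:-8,r1:Add2,r2:Mul1,r3:Add1
c14: stall | r0:-8,r1:Add2,r2:Mul1,r3:Add1
c15: CDB Add2=-16; issue SUB r0<-Add2 | r0:Add2,r1:-16,r2:Mul1,r3:Add1
c16: CDB Mul1=4; stall | r0:Add2,r1:-16,r2:4,r3:Add1
c17: stall | r0:Add2,r1:-16,r2:4,r3:Add1
c18: stall | r0:Add2,r1:-16,r2:4,r3:Add1
c19: CDB Add1=2; issue ADD r2<-Add1 | r0:Add2,r1:-16,r2:Add1,r3:2
c20: - | r0:Add2,r1:-16,r2:Add1,r3:2
c21: - | r0:Add2,r1:-16,r2:Add1,r3:2
c22: CDB Add1=-32 | r0:Add2,r1:-16,r2:-32,r3:2
c23: CDB Add2=-10 | r0:-10,r1:-16,r2:-32,r3:2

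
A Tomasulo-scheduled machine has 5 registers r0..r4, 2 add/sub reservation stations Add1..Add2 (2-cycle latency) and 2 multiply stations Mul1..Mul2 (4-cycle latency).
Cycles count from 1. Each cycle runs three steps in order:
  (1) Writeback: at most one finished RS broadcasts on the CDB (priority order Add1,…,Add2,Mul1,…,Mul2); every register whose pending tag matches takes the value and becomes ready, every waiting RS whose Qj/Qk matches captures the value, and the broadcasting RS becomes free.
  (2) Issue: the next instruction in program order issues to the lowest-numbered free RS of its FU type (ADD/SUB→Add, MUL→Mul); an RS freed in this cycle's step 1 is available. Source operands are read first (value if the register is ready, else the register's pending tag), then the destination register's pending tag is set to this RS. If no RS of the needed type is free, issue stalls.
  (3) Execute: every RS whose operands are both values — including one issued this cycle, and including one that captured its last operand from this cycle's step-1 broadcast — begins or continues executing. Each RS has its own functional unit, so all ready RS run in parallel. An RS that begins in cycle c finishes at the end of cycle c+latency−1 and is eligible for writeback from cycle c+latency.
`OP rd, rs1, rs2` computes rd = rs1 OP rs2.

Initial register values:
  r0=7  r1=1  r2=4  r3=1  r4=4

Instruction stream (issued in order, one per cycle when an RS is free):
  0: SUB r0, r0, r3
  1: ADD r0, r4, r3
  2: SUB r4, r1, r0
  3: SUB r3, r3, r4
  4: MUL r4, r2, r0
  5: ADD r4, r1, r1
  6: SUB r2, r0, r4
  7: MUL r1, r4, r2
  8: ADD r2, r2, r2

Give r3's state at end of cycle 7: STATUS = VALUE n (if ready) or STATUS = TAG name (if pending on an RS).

STATUS = TAG Add2

cycle 1: issue SUB r0<-Add1 // r0:Add1,r1:1,r2:4,r3:1,r4:4
cycle 2: issue ADD r0<-Add2 // r0:Add2,r1:1,r2:4,r3:1,r4:4
cycle 3: CDB Add1=6; issue SUB r4<-Add1 // r0:Add2,r1:1,r2:4,r3:1,r4:Add1
cycle 4: CDB Add2=5; issue SUB r3<-Add2 // r0:5,r1:1,r2:4,r3:Add2,r4:Add1
cycle 5: issue MUL r4<-Mul1 // r0:5,r1:1,r2:4,r3:Add2,r4:Mul1
cycle 6: CDB Add1=-4; issue ADD r4<-Add1 // r0:5,r1:1,r2:4,r3:Add2,r4:Add1
cycle 7: stall // r0:5,r1:1,r2:4,r3:Add2,r4:Add1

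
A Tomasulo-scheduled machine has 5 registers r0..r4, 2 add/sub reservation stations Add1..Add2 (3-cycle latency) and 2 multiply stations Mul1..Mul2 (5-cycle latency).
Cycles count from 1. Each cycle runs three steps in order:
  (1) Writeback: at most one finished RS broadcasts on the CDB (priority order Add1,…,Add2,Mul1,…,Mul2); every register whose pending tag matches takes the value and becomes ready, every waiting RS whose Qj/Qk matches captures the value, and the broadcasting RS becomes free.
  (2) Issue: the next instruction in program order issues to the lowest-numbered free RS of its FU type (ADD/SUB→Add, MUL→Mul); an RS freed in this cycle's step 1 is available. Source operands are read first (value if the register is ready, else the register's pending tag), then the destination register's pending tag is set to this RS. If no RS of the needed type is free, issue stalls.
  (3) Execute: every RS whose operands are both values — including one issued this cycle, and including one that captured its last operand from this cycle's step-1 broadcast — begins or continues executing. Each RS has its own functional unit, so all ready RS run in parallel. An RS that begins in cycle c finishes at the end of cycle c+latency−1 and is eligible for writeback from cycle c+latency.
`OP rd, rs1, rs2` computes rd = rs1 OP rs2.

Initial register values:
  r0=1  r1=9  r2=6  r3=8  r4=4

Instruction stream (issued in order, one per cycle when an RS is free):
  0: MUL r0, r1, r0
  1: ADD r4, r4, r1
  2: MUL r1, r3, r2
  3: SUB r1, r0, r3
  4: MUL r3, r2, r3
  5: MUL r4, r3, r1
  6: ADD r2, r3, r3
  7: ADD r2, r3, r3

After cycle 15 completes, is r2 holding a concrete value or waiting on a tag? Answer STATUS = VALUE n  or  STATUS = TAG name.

cycle 1: issue MUL r0<-Mul1 // r0:Mul1,r1:9,r2:6,r3:8,r4:4
cycle 2: issue ADD r4<-Add1 // r0:Mul1,r1:9,r2:6,r3:8,r4:Add1
cycle 3: issue MUL r1<-Mul2 // r0:Mul1,r1:Mul2,r2:6,r3:8,r4:Add1
cycle 4: issue SUB r1<-Add2 // r0:Mul1,r1:Add2,r2:6,r3:8,r4:Add1
cycle 5: CDB Add1=13; stall // r0:Mul1,r1:Add2,r2:6,r3:8,r4:13
cycle 6: CDB Mul1=9; issue MUL r3<-Mul1 // r0:9,r1:Add2,r2:6,r3:Mul1,r4:13
cycle 7: stall // r0:9,r1:Add2,r2:6,r3:Mul1,r4:13
cycle 8: CDB Mul2=48; issue MUL r4<-Mul2 // r0:9,r1:Add2,r2:6,r3:Mul1,r4:Mul2
cycle 9: CDB Add2=1; issue ADD r2<-Add1 // r0:9,r1:1,r2:Add1,r3:Mul1,r4:Mul2
cycle 10: issue ADD r2<-Add2 // r0:9,r1:1,r2:Add2,r3:Mul1,r4:Mul2
cycle 11: CDB Mul1=48 // r0:9,r1:1,r2:Add2,r3:48,r4:Mul2
cycle 12: - // r0:9,r1:1,r2:Add2,r3:48,r4:Mul2
cycle 13: - // r0:9,r1:1,r2:Add2,r3:48,r4:Mul2
cycle 14: CDB Add1=96 // r0:9,r1:1,r2:Add2,r3:48,r4:Mul2
cycle 15: CDB Add2=96 // r0:9,r1:1,r2:96,r3:48,r4:Mul2

STATUS = VALUE 96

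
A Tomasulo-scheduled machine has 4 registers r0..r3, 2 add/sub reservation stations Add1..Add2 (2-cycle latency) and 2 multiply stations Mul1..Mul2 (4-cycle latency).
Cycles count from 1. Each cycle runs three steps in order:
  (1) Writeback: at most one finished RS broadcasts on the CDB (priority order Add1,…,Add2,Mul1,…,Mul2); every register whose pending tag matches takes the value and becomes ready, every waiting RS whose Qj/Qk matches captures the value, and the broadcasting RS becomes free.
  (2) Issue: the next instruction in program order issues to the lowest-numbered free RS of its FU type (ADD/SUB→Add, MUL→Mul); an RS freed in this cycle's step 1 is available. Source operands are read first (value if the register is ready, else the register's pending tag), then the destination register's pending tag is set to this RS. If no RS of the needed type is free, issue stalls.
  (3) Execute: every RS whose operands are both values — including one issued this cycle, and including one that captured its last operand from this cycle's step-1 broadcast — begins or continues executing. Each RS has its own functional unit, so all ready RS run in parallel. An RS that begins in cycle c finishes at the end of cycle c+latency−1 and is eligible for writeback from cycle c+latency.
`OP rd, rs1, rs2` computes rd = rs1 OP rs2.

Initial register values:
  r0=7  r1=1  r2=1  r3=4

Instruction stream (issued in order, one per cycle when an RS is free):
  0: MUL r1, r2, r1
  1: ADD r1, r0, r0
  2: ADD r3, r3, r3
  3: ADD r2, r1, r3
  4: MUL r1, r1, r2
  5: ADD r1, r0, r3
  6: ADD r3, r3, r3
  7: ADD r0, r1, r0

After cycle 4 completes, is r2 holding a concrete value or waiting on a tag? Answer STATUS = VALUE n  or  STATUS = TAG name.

c1: issue MUL r1<-Mul1 | r0:7,r1:Mul1,r2:1,r3:4
c2: issue ADD r1<-Add1 | r0:7,r1:Add1,r2:1,r3:4
c3: issue ADD r3<-Add2 | r0:7,r1:Add1,r2:1,r3:Add2
c4: CDB Add1=14; issue ADD r2<-Add1 | r0:7,r1:14,r2:Add1,r3:Add2

STATUS = TAG Add1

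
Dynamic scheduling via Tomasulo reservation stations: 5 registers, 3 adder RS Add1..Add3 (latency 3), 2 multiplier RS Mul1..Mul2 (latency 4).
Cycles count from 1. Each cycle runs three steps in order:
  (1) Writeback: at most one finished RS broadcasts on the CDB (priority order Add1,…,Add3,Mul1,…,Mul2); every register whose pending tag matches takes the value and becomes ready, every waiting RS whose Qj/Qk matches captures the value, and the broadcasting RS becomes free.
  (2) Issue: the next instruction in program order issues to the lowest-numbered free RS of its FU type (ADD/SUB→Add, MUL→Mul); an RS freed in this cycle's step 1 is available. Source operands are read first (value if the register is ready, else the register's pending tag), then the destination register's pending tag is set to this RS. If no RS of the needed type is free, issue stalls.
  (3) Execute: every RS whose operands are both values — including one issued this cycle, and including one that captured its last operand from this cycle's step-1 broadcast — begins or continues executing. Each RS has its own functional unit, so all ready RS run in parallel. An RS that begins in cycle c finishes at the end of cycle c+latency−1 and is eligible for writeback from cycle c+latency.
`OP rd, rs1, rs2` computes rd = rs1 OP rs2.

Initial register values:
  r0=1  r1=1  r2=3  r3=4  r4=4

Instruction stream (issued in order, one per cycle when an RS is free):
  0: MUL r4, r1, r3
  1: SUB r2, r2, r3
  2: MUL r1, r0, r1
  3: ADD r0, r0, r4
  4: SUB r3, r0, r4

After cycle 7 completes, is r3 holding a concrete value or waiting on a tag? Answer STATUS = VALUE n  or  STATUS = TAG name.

  c1: issue MUL r4<-Mul1  regs: r0:1,r1:1,r2:3,r3:4,r4:Mul1
  c2: issue SUB r2<-Add1  regs: r0:1,r1:1,r2:Add1,r3:4,r4:Mul1
  c3: issue MUL r1<-Mul2  regs: r0:1,r1:Mul2,r2:Add1,r3:4,r4:Mul1
  c4: issue ADD r0<-Add2  regs: r0:Add2,r1:Mul2,r2:Add1,r3:4,r4:Mul1
  c5: CDB Add1=-1; issue SUB r3<-Add1  regs: r0:Add2,r1:Mul2,r2:-1,r3:Add1,r4:Mul1
  c6: CDB Mul1=4  regs: r0:Add2,r1:Mul2,r2:-1,r3:Add1,r4:4
  c7: CDB Mul2=1  regs: r0:Add2,r1:1,r2:-1,r3:Add1,r4:4

STATUS = TAG Add1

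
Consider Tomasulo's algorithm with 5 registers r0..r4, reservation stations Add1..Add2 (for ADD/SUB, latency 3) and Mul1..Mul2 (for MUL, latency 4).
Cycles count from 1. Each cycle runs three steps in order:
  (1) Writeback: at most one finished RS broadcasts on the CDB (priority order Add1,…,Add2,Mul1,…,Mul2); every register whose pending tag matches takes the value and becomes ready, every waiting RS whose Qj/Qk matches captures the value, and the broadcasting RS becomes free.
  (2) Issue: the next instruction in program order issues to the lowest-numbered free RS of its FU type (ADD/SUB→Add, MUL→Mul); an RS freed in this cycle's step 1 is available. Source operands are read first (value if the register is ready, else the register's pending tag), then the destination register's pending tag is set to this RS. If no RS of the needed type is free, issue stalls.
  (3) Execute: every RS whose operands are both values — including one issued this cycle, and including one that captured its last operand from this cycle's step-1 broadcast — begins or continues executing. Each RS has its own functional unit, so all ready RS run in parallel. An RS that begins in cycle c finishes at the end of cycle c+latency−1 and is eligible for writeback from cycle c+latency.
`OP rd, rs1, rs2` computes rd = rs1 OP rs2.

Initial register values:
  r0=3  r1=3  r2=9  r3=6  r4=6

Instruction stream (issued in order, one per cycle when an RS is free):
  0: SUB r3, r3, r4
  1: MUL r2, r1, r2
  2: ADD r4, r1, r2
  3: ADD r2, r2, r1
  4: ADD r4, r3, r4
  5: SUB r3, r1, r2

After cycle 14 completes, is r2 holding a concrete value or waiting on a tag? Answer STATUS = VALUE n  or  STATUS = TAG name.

  c1: issue SUB r3<-Add1  regs: r0:3,r1:3,r2:9,r3:Add1,r4:6
  c2: issue MUL r2<-Mul1  regs: r0:3,r1:3,r2:Mul1,r3:Add1,r4:6
  c3: issue ADD r4<-Add2  regs: r0:3,r1:3,r2:Mul1,r3:Add1,r4:Add2
  c4: CDB Add1=0; issue ADD r2<-Add1  regs: r0:3,r1:3,r2:Add1,r3:0,r4:Add2
  c5: stall  regs: r0:3,r1:3,r2:Add1,r3:0,r4:Add2
  c6: CDB Mul1=27; stall  regs: r0:3,r1:3,r2:Add1,r3:0,r4:Add2
  c7: stall  regs: r0:3,r1:3,r2:Add1,r3:0,r4:Add2
  c8: stall  regs: r0:3,r1:3,r2:Add1,r3:0,r4:Add2
  c9: CDB Add1=30; issue ADD r4<-Add1  regs: r0:3,r1:3,r2:30,r3:0,r4:Add1
  c10: CDB Add2=30; issue SUB r3<-Add2  regs: r0:3,r1:3,r2:30,r3:Add2,r4:Add1
  c11: -  regs: r0:3,r1:3,r2:30,r3:Add2,r4:Add1
  c12: -  regs: r0:3,r1:3,r2:30,r3:Add2,r4:Add1
  c13: CDB Add1=30  regs: r0:3,r1:3,r2:30,r3:Add2,r4:30
  c14: CDB Add2=-27  regs: r0:3,r1:3,r2:30,r3:-27,r4:30

STATUS = VALUE 30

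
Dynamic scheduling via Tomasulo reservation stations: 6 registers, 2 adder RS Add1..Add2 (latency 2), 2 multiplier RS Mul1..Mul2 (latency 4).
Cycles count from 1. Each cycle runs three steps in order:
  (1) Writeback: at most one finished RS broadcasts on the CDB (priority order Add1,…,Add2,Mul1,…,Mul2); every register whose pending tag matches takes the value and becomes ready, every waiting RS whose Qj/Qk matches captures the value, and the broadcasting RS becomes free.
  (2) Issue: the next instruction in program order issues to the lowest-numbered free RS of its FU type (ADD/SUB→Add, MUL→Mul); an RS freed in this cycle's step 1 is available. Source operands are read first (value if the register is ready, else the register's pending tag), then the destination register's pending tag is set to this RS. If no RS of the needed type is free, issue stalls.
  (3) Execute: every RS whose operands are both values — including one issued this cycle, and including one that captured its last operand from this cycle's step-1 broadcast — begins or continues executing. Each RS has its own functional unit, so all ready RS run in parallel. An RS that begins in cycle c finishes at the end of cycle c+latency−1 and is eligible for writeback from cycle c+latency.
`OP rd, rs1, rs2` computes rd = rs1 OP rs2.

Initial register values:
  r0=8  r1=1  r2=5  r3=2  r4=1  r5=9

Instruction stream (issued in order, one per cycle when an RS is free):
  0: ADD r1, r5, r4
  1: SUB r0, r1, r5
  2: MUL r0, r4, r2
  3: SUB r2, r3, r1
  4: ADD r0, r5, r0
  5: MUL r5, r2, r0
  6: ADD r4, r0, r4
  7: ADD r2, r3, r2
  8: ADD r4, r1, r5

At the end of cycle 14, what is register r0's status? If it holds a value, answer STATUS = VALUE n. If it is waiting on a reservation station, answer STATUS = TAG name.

STATUS = VALUE 14

  c1: issue ADD r1<-Add1  regs: r0:8,r1:Add1,r2:5,r3:2,r4:1,r5:9
  c2: issue SUB r0<-Add2  regs: r0:Add2,r1:Add1,r2:5,r3:2,r4:1,r5:9
  c3: CDB Add1=10; issue MUL r0<-Mul1  regs: r0:Mul1,r1:10,r2:5,r3:2,r4:1,r5:9
  c4: issue SUB r2<-Add1  regs: r0:Mul1,r1:10,r2:Add1,r3:2,r4:1,r5:9
  c5: CDB Add2=1; issue ADD r0<-Add2  regs: r0:Add2,r1:10,r2:Add1,r3:2,r4:1,r5:9
  c6: CDB Add1=-8; issue MUL r5<-Mul2  regs: r0:Add2,r1:10,r2:-8,r3:2,r4:1,r5:Mul2
  c7: CDB Mul1=5; issue ADD r4<-Add1  regs: r0:Add2,r1:10,r2:-8,r3:2,r4:Add1,r5:Mul2
  c8: stall  regs: r0:Add2,r1:10,r2:-8,r3:2,r4:Add1,r5:Mul2
  c9: CDB Add2=14; issue ADD r2<-Add2  regs: r0:14,r1:10,r2:Add2,r3:2,r4:Add1,r5:Mul2
  c10: stall  regs: r0:14,r1:10,r2:Add2,r3:2,r4:Add1,r5:Mul2
  c11: CDB Add1=15; issue ADD r4<-Add1  regs: r0:14,r1:10,r2:Add2,r3:2,r4:Add1,r5:Mul2
  c12: CDB Add2=-6  regs: r0:14,r1:10,r2:-6,r3:2,r4:Add1,r5:Mul2
  c13: CDB Mul2=-112  regs: r0:14,r1:10,r2:-6,r3:2,r4:Add1,r5:-112
  c14: -  regs: r0:14,r1:10,r2:-6,r3:2,r4:Add1,r5:-112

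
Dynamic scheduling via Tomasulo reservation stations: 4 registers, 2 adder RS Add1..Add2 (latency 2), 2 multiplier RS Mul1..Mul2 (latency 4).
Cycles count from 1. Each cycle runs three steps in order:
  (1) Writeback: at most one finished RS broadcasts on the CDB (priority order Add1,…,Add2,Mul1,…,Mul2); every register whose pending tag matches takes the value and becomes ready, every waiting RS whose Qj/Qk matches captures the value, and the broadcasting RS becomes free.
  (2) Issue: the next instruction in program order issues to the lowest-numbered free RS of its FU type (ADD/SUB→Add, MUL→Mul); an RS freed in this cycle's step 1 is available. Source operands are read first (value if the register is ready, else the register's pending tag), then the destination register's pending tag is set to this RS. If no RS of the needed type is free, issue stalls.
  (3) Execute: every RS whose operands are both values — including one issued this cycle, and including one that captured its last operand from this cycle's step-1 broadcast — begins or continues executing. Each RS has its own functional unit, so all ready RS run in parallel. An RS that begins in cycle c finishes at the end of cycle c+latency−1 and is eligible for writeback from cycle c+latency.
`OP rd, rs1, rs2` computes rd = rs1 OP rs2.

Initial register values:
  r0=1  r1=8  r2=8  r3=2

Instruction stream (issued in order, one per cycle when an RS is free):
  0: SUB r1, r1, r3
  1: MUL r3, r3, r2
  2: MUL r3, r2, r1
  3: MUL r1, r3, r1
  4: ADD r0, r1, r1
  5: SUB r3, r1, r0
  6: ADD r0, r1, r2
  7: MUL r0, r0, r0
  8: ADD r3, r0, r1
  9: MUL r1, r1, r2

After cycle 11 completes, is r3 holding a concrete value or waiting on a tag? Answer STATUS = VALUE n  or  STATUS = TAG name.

cycle 1: issue SUB r1<-Add1 // r0:1,r1:Add1,r2:8,r3:2
cycle 2: issue MUL r3<-Mul1 // r0:1,r1:Add1,r2:8,r3:Mul1
cycle 3: CDB Add1=6; issue MUL r3<-Mul2 // r0:1,r1:6,r2:8,r3:Mul2
cycle 4: stall // r0:1,r1:6,r2:8,r3:Mul2
cycle 5: stall // r0:1,r1:6,r2:8,r3:Mul2
cycle 6: CDB Mul1=16; issue MUL r1<-Mul1 // r0:1,r1:Mul1,r2:8,r3:Mul2
cycle 7: CDB Mul2=48; issue ADD r0<-Add1 // r0:Add1,r1:Mul1,r2:8,r3:48
cycle 8: issue SUB r3<-Add2 // r0:Add1,r1:Mul1,r2:8,r3:Add2
cycle 9: stall // r0:Add1,r1:Mul1,r2:8,r3:Add2
cycle 10: stall // r0:Add1,r1:Mul1,r2:8,r3:Add2
cycle 11: CDB Mul1=288; stall // r0:Add1,r1:288,r2:8,r3:Add2

STATUS = TAG Add2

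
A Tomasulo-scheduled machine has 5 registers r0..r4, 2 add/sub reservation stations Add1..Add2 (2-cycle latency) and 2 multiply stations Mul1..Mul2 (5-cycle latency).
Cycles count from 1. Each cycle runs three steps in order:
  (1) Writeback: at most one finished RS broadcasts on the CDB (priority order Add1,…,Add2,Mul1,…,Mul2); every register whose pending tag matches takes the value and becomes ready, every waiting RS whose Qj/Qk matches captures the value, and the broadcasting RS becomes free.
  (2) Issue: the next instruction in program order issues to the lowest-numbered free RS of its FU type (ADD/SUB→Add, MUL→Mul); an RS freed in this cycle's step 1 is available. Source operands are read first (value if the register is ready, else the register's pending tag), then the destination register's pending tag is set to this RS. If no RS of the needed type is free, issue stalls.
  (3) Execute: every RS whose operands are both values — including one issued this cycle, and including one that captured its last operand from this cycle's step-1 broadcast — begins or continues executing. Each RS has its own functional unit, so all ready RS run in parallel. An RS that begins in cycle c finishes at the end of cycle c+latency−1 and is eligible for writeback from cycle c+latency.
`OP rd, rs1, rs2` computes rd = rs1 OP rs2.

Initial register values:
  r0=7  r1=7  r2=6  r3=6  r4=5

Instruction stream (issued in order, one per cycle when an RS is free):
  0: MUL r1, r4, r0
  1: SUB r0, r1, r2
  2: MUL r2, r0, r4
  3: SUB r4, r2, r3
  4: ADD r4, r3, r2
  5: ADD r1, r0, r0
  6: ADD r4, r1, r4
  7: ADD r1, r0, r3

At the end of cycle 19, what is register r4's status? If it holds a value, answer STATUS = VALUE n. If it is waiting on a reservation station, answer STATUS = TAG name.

  c1: issue MUL r1<-Mul1  regs: r0:7,r1:Mul1,r2:6,r3:6,r4:5
  c2: issue SUB r0<-Add1  regs: r0:Add1,r1:Mul1,r2:6,r3:6,r4:5
  c3: issue MUL r2<-Mul2  regs: r0:Add1,r1:Mul1,r2:Mul2,r3:6,r4:5
  c4: issue SUB r4<-Add2  regs: r0:Add1,r1:Mul1,r2:Mul2,r3:6,r4:Add2
  c5: stall  regs: r0:Add1,r1:Mul1,r2:Mul2,r3:6,r4:Add2
  c6: CDB Mul1=35; stall  regs: r0:Add1,r1:35,r2:Mul2,r3:6,r4:Add2
  c7: stall  regs: r0:Add1,r1:35,r2:Mul2,r3:6,r4:Add2
  c8: CDB Add1=29; issue ADD r4<-Add1  regs: r0:29,r1:35,r2:Mul2,r3:6,r4:Add1
  c9: stall  regs: r0:29,r1:35,r2:Mul2,r3:6,r4:Add1
  c10: stall  regs: r0:29,r1:35,r2:Mul2,r3:6,r4:Add1
  c11: stall  regs: r0:29,r1:35,r2:Mul2,r3:6,r4:Add1
  c12: stall  regs: r0:29,r1:35,r2:Mul2,r3:6,r4:Add1
  c13: CDB Mul2=145; stall  regs: r0:29,r1:35,r2:145,r3:6,r4:Add1
  c14: stall  regs: r0:29,r1:35,r2:145,r3:6,r4:Add1
  c15: CDB Add1=151; issue ADD r1<-Add1  regs: r0:29,r1:Add1,r2:145,r3:6,r4:151
  c16: CDB Add2=139; issue ADD r4<-Add2  regs: r0:29,r1:Add1,r2:145,r3:6,r4:Add2
  c17: CDB Add1=58; issue ADD r1<-Add1  regs: r0:29,r1:Add1,r2:145,r3:6,r4:Add2
  c18: -  regs: r0:29,r1:Add1,r2:145,r3:6,r4:Add2
  c19: CDB Add1=35  regs: r0:29,r1:35,r2:145,r3:6,r4:Add2

STATUS = TAG Add2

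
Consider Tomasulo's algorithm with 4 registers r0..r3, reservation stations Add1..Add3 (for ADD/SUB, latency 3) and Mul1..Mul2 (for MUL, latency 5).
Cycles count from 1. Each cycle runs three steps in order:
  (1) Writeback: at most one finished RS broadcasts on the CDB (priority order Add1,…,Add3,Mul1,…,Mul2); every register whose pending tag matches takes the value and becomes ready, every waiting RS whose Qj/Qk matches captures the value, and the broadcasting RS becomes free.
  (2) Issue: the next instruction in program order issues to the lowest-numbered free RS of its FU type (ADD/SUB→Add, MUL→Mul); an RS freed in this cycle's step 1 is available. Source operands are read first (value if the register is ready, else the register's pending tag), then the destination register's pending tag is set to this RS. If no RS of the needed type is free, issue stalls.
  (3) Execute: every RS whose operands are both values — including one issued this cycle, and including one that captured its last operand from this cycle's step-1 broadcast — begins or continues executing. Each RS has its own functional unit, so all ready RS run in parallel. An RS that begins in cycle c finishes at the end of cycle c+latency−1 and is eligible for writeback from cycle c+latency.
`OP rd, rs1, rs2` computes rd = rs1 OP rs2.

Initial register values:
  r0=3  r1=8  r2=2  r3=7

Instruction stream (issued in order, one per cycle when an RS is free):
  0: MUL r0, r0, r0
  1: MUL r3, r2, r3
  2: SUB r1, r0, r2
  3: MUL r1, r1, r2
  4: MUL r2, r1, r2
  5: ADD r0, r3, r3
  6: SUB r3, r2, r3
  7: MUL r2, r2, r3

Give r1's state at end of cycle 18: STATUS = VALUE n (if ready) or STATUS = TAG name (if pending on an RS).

STATUS = VALUE 14

  c1: issue MUL r0<-Mul1  regs: r0:Mul1,r1:8,r2:2,r3:7
  c2: issue MUL r3<-Mul2  regs: r0:Mul1,r1:8,r2:2,r3:Mul2
  c3: issue SUB r1<-Add1  regs: r0:Mul1,r1:Add1,r2:2,r3:Mul2
  c4: stall  regs: r0:Mul1,r1:Add1,r2:2,r3:Mul2
  c5: stall  regs: r0:Mul1,r1:Add1,r2:2,r3:Mul2
  c6: CDB Mul1=9; issue MUL r1<-Mul1  regs: r0:9,r1:Mul1,r2:2,r3:Mul2
  c7: CDB Mul2=14; issue MUL r2<-Mul2  regs: r0:9,r1:Mul1,r2:Mul2,r3:14
  c8: issue ADD r0<-Add2  regs: r0:Add2,r1:Mul1,r2:Mul2,r3:14
  c9: CDB Add1=7; issue SUB r3<-Add1  regs: r0:Add2,r1:Mul1,r2:Mul2,r3:Add1
  c10: stall  regs: r0:Add2,r1:Mul1,r2:Mul2,r3:Add1
  c11: CDB Add2=28; stall  regs: r0:28,r1:Mul1,r2:Mul2,r3:Add1
  c12: stall  regs: r0:28,r1:Mul1,r2:Mul2,r3:Add1
  c13: stall  regs: r0:28,r1:Mul1,r2:Mul2,r3:Add1
  c14: CDB Mul1=14; issue MUL r2<-Mul1  regs: r0:28,r1:14,r2:Mul1,r3:Add1
  c15: -  regs: r0:28,r1:14,r2:Mul1,r3:Add1
  c16: -  regs: r0:28,r1:14,r2:Mul1,r3:Add1
  c17: -  regs: r0:28,r1:14,r2:Mul1,r3:Add1
  c18: -  regs: r0:28,r1:14,r2:Mul1,r3:Add1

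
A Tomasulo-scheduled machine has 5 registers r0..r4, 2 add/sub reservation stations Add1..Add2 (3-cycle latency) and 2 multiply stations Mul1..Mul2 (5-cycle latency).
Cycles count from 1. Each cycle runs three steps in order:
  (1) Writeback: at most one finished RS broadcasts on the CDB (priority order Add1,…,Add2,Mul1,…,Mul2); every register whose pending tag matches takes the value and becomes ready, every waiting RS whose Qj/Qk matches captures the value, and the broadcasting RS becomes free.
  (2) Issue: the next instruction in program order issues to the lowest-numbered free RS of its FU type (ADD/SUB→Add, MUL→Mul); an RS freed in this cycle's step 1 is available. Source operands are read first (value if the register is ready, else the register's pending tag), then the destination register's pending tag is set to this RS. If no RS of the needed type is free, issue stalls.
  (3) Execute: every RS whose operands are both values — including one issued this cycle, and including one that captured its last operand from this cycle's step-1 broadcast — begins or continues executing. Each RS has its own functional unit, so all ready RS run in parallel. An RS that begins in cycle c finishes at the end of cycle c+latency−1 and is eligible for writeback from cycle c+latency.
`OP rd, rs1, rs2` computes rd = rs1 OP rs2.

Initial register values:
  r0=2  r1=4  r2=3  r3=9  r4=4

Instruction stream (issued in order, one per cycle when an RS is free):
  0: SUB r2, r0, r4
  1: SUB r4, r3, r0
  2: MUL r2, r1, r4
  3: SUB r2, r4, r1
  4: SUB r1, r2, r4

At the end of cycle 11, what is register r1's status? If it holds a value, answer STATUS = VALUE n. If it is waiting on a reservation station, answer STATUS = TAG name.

  c1: issue SUB r2<-Add1  regs: r0:2,r1:4,r2:Add1,r3:9,r4:4
  c2: issue SUB r4<-Add2  regs: r0:2,r1:4,r2:Add1,r3:9,r4:Add2
  c3: issue MUL r2<-Mul1  regs: r0:2,r1:4,r2:Mul1,r3:9,r4:Add2
  c4: CDB Add1=-2; issue SUB r2<-Add1  regs: r0:2,r1:4,r2:Add1,r3:9,r4:Add2
  c5: CDB Add2=7; issue SUB r1<-Add2  regs: r0:2,r1:Add2,r2:Add1,r3:9,r4:7
  c6: -  regs: r0:2,r1:Add2,r2:Add1,r3:9,r4:7
  c7: -  regs: r0:2,r1:Add2,r2:Add1,r3:9,r4:7
  c8: CDB Add1=3  regs: r0:2,r1:Add2,r2:3,r3:9,r4:7
  c9: -  regs: r0:2,r1:Add2,r2:3,r3:9,r4:7
  c10: CDB Mul1=28  regs: r0:2,r1:Add2,r2:3,r3:9,r4:7
  c11: CDB Add2=-4  regs: r0:2,r1:-4,r2:3,r3:9,r4:7

STATUS = VALUE -4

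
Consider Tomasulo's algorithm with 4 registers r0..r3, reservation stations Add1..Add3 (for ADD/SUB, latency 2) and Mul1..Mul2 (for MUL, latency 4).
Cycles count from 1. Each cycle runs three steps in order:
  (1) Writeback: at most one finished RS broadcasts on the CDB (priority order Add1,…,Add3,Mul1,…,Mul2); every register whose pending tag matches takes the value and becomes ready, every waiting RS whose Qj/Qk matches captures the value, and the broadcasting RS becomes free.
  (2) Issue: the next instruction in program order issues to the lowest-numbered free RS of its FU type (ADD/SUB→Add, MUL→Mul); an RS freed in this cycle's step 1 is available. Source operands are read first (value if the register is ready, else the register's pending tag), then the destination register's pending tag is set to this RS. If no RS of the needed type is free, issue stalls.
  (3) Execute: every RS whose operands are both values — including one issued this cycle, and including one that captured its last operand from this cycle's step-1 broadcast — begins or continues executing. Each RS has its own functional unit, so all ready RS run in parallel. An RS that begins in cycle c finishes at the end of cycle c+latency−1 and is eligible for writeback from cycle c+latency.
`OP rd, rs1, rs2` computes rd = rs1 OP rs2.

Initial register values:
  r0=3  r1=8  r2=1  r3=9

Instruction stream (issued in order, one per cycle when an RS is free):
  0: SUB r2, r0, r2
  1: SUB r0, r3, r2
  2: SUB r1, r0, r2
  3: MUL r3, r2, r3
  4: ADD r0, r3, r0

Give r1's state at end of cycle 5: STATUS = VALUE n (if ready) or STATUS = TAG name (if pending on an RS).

c1: issue SUB r2<-Add1 | r0:3,r1:8,r2:Add1,r3:9
c2: issue SUB r0<-Add2 | r0:Add2,r1:8,r2:Add1,r3:9
c3: CDB Add1=2; issue SUB r1<-Add1 | r0:Add2,r1:Add1,r2:2,r3:9
c4: issue MUL r3<-Mul1 | r0:Add2,r1:Add1,r2:2,r3:Mul1
c5: CDB Add2=7; issue ADD r0<-Add2 | r0:Add2,r1:Add1,r2:2,r3:Mul1

STATUS = TAG Add1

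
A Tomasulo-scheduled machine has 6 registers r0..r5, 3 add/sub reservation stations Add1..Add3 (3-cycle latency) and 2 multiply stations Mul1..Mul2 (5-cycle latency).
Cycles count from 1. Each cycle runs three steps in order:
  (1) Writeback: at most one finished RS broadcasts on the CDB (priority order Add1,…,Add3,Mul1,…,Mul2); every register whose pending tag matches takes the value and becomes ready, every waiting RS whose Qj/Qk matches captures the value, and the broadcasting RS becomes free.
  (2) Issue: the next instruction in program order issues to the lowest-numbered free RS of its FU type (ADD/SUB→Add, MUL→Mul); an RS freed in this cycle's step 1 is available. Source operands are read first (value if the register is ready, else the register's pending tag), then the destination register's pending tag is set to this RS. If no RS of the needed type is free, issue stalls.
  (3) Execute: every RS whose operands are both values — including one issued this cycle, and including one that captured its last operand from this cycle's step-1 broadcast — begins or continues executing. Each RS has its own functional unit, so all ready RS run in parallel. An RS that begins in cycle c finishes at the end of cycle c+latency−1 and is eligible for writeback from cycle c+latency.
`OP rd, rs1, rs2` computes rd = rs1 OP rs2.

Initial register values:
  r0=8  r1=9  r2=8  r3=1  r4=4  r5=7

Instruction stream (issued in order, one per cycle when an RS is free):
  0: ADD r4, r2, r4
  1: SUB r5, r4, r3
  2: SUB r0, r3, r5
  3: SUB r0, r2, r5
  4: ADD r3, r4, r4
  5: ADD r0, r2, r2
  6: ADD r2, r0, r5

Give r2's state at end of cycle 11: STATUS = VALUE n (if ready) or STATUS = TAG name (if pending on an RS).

c1: issue ADD r4<-Add1 | r0:8,r1:9,r2:8,r3:1,r4:Add1,r5:7
c2: issue SUB r5<-Add2 | r0:8,r1:9,r2:8,r3:1,r4:Add1,r5:Add2
c3: issue SUB r0<-Add3 | r0:Add3,r1:9,r2:8,r3:1,r4:Add1,r5:Add2
c4: CDB Add1=12; issue SUB r0<-Add1 | r0:Add1,r1:9,r2:8,r3:1,r4:12,r5:Add2
c5: stall | r0:Add1,r1:9,r2:8,r3:1,r4:12,r5:Add2
c6: stall | r0:Add1,r1:9,r2:8,r3:1,r4:12,r5:Add2
c7: CDB Add2=11; issue ADD r3<-Add2 | r0:Add1,r1:9,r2:8,r3:Add2,r4:12,r5:11
c8: stall | r0:Add1,r1:9,r2:8,r3:Add2,r4:12,r5:11
c9: stall | r0:Add1,r1:9,r2:8,r3:Add2,r4:12,r5:11
c10: CDB Add1=-3; issue ADD r0<-Add1 | r0:Add1,r1:9,r2:8,r3:Add2,r4:12,r5:11
c11: CDB Add2=24; issue ADD r2<-Add2 | r0:Add1,r1:9,r2:Add2,r3:24,r4:12,r5:11

STATUS = TAG Add2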